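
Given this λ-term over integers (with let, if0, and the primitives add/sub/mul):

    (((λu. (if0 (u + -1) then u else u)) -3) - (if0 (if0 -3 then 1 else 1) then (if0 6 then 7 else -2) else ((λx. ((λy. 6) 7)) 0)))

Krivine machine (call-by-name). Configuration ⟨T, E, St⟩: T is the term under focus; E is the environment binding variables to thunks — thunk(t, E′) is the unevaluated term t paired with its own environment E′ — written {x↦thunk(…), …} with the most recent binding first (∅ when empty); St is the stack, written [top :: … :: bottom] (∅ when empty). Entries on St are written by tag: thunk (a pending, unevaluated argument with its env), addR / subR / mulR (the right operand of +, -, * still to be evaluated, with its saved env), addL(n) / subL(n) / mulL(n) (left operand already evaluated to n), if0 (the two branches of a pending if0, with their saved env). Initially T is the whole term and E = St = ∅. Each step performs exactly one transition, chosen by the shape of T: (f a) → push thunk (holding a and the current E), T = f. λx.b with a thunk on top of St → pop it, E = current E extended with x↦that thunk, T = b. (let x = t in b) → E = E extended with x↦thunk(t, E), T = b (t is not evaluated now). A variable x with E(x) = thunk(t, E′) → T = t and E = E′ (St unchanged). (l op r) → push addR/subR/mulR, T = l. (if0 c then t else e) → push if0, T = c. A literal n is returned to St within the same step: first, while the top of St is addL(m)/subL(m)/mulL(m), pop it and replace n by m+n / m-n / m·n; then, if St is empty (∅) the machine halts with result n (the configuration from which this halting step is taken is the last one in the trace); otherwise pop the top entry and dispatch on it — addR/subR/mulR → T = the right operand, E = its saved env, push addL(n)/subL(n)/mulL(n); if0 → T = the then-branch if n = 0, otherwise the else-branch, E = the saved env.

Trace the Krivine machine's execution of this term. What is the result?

[0] [T=(((λu. (if0 (u + -1) then u else u)) -3) - (if0 (if0 -3 then 1 else 1) then (if0 6 then 7 else -2) else ((λx. ((λy. 6) 7)) 0))) | E=∅ | St=∅]
[1] [T=((λu. (if0 (u + -1) then u else u)) -3) | E=∅ | St=[subR]]
[2] [T=(λu. (if0 (u + -1) then u else u)) | E=∅ | St=[thunk :: subR]]
[3] [T=(if0 (u + -1) then u else u) | E={u↦thunk(-3, ∅)} | St=[subR]]
[4] [T=(u + -1) | E={u↦thunk(-3, ∅)} | St=[if0 :: subR]]
[5] [T=u | E={u↦thunk(-3, ∅)} | St=[addR :: if0 :: subR]]
[6] [T=-3 | E=∅ | St=[addR :: if0 :: subR]]
[7] [T=-1 | E={u↦thunk(-3, ∅)} | St=[addL(-3) :: if0 :: subR]]
[8] [T=u | E={u↦thunk(-3, ∅)} | St=[subR]]
[9] [T=-3 | E=∅ | St=[subR]]
[10] [T=(if0 (if0 -3 then 1 else 1) then (if0 6 then 7 else -2) else ((λx. ((λy. 6) 7)) 0)) | E=∅ | St=[subL(-3)]]
[11] [T=(if0 -3 then 1 else 1) | E=∅ | St=[if0 :: subL(-3)]]
[12] [T=-3 | E=∅ | St=[if0 :: if0 :: subL(-3)]]
[13] [T=1 | E=∅ | St=[if0 :: subL(-3)]]
[14] [T=((λx. ((λy. 6) 7)) 0) | E=∅ | St=[subL(-3)]]
[15] [T=(λx. ((λy. 6) 7)) | E=∅ | St=[thunk :: subL(-3)]]
[16] [T=((λy. 6) 7) | E={x↦thunk(0, ∅)} | St=[subL(-3)]]
[17] [T=(λy. 6) | E={x↦thunk(0, ∅)} | St=[thunk :: subL(-3)]]
[18] [T=6 | E={y↦thunk(7, {x↦thunk(0, ∅)}), x↦thunk(0, ∅)} | St=[subL(-3)]]
→ final value -9

Answer: -9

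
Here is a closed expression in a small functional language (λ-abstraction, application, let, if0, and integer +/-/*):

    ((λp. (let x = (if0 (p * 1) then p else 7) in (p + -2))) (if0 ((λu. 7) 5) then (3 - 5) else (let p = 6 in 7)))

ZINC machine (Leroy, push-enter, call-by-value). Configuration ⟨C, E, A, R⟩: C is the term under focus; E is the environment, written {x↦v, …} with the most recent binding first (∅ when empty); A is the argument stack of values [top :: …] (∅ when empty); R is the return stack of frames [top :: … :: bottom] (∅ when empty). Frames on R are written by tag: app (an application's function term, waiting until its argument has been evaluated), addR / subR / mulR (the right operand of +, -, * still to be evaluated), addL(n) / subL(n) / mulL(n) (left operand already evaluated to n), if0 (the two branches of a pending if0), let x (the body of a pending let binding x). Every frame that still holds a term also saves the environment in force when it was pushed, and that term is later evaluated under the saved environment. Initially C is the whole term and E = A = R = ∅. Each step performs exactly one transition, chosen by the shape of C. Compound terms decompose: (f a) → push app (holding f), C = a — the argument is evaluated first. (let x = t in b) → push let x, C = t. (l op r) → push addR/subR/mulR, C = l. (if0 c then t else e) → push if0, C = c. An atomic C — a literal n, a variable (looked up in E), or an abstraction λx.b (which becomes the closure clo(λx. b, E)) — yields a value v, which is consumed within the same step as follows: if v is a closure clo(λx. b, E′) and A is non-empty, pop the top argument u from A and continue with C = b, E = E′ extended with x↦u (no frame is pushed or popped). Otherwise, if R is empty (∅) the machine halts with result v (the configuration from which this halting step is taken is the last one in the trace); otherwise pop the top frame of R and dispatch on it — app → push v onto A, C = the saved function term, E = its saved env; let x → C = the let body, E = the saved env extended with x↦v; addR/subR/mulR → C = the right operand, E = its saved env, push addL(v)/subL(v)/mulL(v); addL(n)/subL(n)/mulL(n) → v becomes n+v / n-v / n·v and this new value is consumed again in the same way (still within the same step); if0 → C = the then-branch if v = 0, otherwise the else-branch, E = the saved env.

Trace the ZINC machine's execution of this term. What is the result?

Answer: 5

Machine steps:
0. <C=((λp. (let x = (if0 (p * 1) then p else 7) in (p + -2))) (if0 ((λu. 7) 5) then (3 - 5) else (let p = 6 in 7))), E=∅, A=∅, R=∅>
1. <C=(if0 ((λu. 7) 5) then (3 - 5) else (let p = 6 in 7)), E=∅, A=∅, R=[app]>
2. <C=((λu. 7) 5), E=∅, A=∅, R=[if0 :: app]>
3. <C=5, E=∅, A=∅, R=[app :: if0 :: app]>
4. <C=(λu. 7), E=∅, A=[5], R=[if0 :: app]>
5. <C=7, E={u↦5}, A=∅, R=[if0 :: app]>
6. <C=(let p = 6 in 7), E=∅, A=∅, R=[app]>
7. <C=6, E=∅, A=∅, R=[let p :: app]>
8. <C=7, E={p↦6}, A=∅, R=[app]>
9. <C=(λp. (let x = (if0 (p * 1) then p else 7) in (p + -2))), E=∅, A=[7], R=∅>
10. <C=(let x = (if0 (p * 1) then p else 7) in (p + -2)), E={p↦7}, A=∅, R=∅>
11. <C=(if0 (p * 1) then p else 7), E={p↦7}, A=∅, R=[let x]>
12. <C=(p * 1), E={p↦7}, A=∅, R=[if0 :: let x]>
13. <C=p, E={p↦7}, A=∅, R=[mulR :: if0 :: let x]>
14. <C=1, E={p↦7}, A=∅, R=[mulL(7) :: if0 :: let x]>
15. <C=7, E={p↦7}, A=∅, R=[let x]>
16. <C=(p + -2), E={x↦7, p↦7}, A=∅, R=∅>
17. <C=p, E={x↦7, p↦7}, A=∅, R=[addR]>
18. <C=-2, E={x↦7, p↦7}, A=∅, R=[addL(7)]>
→ final value 5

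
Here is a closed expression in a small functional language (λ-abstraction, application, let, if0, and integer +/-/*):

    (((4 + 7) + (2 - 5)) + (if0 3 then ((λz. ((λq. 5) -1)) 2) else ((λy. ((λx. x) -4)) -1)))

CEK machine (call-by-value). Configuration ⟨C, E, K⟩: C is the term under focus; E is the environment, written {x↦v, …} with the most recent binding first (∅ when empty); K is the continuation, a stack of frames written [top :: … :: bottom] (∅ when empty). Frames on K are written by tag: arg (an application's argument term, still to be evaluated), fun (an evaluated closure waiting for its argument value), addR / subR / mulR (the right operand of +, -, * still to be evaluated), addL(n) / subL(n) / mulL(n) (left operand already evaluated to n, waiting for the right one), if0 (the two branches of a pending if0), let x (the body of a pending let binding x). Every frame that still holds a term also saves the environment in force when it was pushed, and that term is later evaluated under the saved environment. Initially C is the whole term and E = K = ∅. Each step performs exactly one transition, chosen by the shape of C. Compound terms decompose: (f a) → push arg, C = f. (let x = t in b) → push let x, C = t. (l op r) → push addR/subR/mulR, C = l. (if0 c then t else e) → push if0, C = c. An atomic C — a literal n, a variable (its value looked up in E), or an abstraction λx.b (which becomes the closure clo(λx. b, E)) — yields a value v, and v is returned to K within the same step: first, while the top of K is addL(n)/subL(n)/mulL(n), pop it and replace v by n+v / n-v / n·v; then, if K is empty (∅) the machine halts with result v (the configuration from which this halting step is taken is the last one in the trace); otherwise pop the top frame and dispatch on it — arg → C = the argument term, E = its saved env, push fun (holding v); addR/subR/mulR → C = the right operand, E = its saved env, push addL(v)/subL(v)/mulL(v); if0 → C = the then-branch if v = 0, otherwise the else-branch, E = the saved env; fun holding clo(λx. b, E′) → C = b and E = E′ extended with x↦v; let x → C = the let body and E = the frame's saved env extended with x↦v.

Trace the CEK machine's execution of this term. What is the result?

Answer: 4

Execution trace:
t=0: <C=(((4 + 7) + (2 - 5)) + (if0 3 then ((λz. ((λq. 5) -1)) 2) else ((λy. ((λx. x) -4)) -1))), E=∅, K=∅>
t=1: <C=((4 + 7) + (2 - 5)), E=∅, K=[addR]>
t=2: <C=(4 + 7), E=∅, K=[addR :: addR]>
t=3: <C=4, E=∅, K=[addR :: addR :: addR]>
t=4: <C=7, E=∅, K=[addL(4) :: addR :: addR]>
t=5: <C=(2 - 5), E=∅, K=[addL(11) :: addR]>
t=6: <C=2, E=∅, K=[subR :: addL(11) :: addR]>
t=7: <C=5, E=∅, K=[subL(2) :: addL(11) :: addR]>
t=8: <C=(if0 3 then ((λz. ((λq. 5) -1)) 2) else ((λy. ((λx. x) -4)) -1)), E=∅, K=[addL(8)]>
t=9: <C=3, E=∅, K=[if0 :: addL(8)]>
t=10: <C=((λy. ((λx. x) -4)) -1), E=∅, K=[addL(8)]>
t=11: <C=(λy. ((λx. x) -4)), E=∅, K=[arg :: addL(8)]>
t=12: <C=-1, E=∅, K=[fun :: addL(8)]>
t=13: <C=((λx. x) -4), E={y↦-1}, K=[addL(8)]>
t=14: <C=(λx. x), E={y↦-1}, K=[arg :: addL(8)]>
t=15: <C=-4, E={y↦-1}, K=[fun :: addL(8)]>
t=16: <C=x, E={x↦-4, y↦-1}, K=[addL(8)]>
→ final value 4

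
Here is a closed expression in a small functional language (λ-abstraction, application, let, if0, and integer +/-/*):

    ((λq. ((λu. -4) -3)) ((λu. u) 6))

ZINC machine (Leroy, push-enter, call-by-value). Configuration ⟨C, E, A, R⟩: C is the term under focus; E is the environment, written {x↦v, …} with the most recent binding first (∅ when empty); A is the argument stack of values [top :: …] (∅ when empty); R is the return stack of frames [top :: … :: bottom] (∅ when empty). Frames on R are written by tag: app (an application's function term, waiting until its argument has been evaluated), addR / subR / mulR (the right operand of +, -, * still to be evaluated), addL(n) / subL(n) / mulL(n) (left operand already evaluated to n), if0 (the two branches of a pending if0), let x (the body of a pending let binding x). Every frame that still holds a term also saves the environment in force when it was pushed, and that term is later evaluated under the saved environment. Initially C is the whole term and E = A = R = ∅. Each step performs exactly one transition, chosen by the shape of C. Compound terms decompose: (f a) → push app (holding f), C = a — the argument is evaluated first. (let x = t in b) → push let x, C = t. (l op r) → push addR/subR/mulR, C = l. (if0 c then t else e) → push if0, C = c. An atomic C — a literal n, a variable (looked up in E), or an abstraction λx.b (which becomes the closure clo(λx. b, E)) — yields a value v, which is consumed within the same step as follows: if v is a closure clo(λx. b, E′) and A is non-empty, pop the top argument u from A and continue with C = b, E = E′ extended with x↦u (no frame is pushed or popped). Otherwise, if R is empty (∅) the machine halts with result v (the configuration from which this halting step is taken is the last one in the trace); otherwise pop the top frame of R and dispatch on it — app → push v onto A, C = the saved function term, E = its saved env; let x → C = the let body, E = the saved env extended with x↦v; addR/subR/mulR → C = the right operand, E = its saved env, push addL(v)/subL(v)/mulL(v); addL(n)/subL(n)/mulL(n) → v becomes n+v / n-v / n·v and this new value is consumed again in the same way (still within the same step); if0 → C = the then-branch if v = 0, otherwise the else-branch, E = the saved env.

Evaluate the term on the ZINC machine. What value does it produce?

[0] [C=((λq. ((λu. -4) -3)) ((λu. u) 6)) | E=∅ | A=∅ | R=∅]
[1] [C=((λu. u) 6) | E=∅ | A=∅ | R=[app]]
[2] [C=6 | E=∅ | A=∅ | R=[app :: app]]
[3] [C=(λu. u) | E=∅ | A=[6] | R=[app]]
[4] [C=u | E={u↦6} | A=∅ | R=[app]]
[5] [C=(λq. ((λu. -4) -3)) | E=∅ | A=[6] | R=∅]
[6] [C=((λu. -4) -3) | E={q↦6} | A=∅ | R=∅]
[7] [C=-3 | E={q↦6} | A=∅ | R=[app]]
[8] [C=(λu. -4) | E={q↦6} | A=[-3] | R=∅]
[9] [C=-4 | E={u↦-3, q↦6} | A=∅ | R=∅]
→ final value -4

Answer: -4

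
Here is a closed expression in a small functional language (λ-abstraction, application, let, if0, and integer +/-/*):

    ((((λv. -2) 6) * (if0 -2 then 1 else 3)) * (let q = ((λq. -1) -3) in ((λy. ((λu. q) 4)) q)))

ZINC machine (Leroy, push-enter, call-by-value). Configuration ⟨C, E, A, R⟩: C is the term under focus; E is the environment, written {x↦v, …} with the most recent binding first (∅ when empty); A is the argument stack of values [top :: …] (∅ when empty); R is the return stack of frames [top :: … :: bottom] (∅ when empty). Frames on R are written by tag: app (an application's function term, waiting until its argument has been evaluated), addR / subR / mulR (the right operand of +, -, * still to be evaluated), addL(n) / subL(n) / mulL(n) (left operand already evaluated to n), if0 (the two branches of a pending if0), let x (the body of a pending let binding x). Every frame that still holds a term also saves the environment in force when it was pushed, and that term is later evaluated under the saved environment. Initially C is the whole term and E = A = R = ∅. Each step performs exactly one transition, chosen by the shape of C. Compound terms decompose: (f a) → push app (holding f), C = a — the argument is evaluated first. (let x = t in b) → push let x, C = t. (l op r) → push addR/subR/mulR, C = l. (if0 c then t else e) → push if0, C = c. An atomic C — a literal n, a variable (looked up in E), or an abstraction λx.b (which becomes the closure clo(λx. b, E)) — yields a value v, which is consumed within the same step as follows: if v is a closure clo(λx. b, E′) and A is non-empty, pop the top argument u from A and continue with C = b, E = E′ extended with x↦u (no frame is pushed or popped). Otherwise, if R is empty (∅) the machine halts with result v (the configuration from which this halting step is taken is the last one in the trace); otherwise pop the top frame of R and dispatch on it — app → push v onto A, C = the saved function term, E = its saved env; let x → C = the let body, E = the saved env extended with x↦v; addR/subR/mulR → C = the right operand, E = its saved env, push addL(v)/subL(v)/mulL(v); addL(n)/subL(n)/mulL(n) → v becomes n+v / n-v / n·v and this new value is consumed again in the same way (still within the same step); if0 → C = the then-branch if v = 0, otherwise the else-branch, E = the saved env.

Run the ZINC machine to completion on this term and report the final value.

[0] [C=((((λv. -2) 6) * (if0 -2 then 1 else 3)) * (let q = ((λq. -1) -3) in ((λy. ((λu. q) 4)) q))) | E=∅ | A=∅ | R=∅]
[1] [C=(((λv. -2) 6) * (if0 -2 then 1 else 3)) | E=∅ | A=∅ | R=[mulR]]
[2] [C=((λv. -2) 6) | E=∅ | A=∅ | R=[mulR :: mulR]]
[3] [C=6 | E=∅ | A=∅ | R=[app :: mulR :: mulR]]
[4] [C=(λv. -2) | E=∅ | A=[6] | R=[mulR :: mulR]]
[5] [C=-2 | E={v↦6} | A=∅ | R=[mulR :: mulR]]
[6] [C=(if0 -2 then 1 else 3) | E=∅ | A=∅ | R=[mulL(-2) :: mulR]]
[7] [C=-2 | E=∅ | A=∅ | R=[if0 :: mulL(-2) :: mulR]]
[8] [C=3 | E=∅ | A=∅ | R=[mulL(-2) :: mulR]]
[9] [C=(let q = ((λq. -1) -3) in ((λy. ((λu. q) 4)) q)) | E=∅ | A=∅ | R=[mulL(-6)]]
[10] [C=((λq. -1) -3) | E=∅ | A=∅ | R=[let q :: mulL(-6)]]
[11] [C=-3 | E=∅ | A=∅ | R=[app :: let q :: mulL(-6)]]
[12] [C=(λq. -1) | E=∅ | A=[-3] | R=[let q :: mulL(-6)]]
[13] [C=-1 | E={q↦-3} | A=∅ | R=[let q :: mulL(-6)]]
[14] [C=((λy. ((λu. q) 4)) q) | E={q↦-1} | A=∅ | R=[mulL(-6)]]
[15] [C=q | E={q↦-1} | A=∅ | R=[app :: mulL(-6)]]
[16] [C=(λy. ((λu. q) 4)) | E={q↦-1} | A=[-1] | R=[mulL(-6)]]
[17] [C=((λu. q) 4) | E={y↦-1, q↦-1} | A=∅ | R=[mulL(-6)]]
[18] [C=4 | E={y↦-1, q↦-1} | A=∅ | R=[app :: mulL(-6)]]
[19] [C=(λu. q) | E={y↦-1, q↦-1} | A=[4] | R=[mulL(-6)]]
[20] [C=q | E={u↦4, y↦-1, q↦-1} | A=∅ | R=[mulL(-6)]]
→ final value 6

Answer: 6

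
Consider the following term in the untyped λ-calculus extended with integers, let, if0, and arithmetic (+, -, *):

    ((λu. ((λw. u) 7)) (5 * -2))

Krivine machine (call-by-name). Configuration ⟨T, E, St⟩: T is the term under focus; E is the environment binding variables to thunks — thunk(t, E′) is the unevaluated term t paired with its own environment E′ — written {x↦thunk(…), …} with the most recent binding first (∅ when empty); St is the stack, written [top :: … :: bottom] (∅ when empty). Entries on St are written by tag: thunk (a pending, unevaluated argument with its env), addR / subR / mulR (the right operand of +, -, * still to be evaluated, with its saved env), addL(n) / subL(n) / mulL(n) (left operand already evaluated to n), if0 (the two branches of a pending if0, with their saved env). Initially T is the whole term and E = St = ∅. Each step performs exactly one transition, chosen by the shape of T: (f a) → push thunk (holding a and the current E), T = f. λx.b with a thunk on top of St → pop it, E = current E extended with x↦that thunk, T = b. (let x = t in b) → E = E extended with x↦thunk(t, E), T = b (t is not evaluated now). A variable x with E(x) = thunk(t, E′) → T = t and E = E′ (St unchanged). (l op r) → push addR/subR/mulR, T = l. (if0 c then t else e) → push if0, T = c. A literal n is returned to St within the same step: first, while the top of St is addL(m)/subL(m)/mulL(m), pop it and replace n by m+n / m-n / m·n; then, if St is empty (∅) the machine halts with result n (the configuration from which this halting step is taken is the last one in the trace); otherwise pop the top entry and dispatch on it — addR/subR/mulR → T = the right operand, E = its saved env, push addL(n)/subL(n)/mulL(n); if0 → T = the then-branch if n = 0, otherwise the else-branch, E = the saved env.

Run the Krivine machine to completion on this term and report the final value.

t=0: ⟨T=((λu. ((λw. u) 7)) (5 * -2)); E=∅; St=∅⟩
t=1: ⟨T=(λu. ((λw. u) 7)); E=∅; St=[thunk]⟩
t=2: ⟨T=((λw. u) 7); E={u↦thunk((5 * -2), ∅)}; St=∅⟩
t=3: ⟨T=(λw. u); E={u↦thunk((5 * -2), ∅)}; St=[thunk]⟩
t=4: ⟨T=u; E={w↦thunk(7, {u↦thunk((5 * -2), ∅)}), u↦thunk((5 * -2), ∅)}; St=∅⟩
t=5: ⟨T=(5 * -2); E=∅; St=∅⟩
t=6: ⟨T=5; E=∅; St=[mulR]⟩
t=7: ⟨T=-2; E=∅; St=[mulL(5)]⟩
→ final value -10

Answer: -10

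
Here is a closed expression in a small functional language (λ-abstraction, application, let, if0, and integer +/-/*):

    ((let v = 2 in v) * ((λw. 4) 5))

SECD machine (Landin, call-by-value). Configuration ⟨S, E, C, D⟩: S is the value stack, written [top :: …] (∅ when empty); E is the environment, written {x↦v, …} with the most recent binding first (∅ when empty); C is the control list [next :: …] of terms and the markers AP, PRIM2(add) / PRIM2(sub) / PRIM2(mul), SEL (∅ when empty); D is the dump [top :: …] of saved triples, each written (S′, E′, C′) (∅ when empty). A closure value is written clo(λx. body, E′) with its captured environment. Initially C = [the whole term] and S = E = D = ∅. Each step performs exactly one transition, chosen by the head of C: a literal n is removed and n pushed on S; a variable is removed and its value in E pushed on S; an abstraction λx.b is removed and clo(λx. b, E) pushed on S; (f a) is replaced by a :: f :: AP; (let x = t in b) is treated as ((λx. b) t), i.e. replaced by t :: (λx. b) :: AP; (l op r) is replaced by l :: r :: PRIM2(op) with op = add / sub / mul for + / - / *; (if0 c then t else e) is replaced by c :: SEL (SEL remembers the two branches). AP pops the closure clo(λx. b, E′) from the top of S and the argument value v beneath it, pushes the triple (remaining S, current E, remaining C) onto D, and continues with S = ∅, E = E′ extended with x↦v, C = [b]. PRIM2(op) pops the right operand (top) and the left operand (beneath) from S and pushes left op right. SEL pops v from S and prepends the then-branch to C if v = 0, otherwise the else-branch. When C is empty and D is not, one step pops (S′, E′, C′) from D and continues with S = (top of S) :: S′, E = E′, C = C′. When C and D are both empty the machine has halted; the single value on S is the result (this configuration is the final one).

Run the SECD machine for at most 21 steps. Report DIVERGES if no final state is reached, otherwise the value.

[0] ⟨S=∅; E=∅; C=[((let v = 2 in v) * ((λw. 4) 5))]; D=∅⟩
[1] ⟨S=∅; E=∅; C=[(let v = 2 in v) :: ((λw. 4) 5) :: PRIM2(mul)]; D=∅⟩
[2] ⟨S=∅; E=∅; C=[2 :: (λv. v) :: AP :: ((λw. 4) 5) :: PRIM2(mul)]; D=∅⟩
[3] ⟨S=[2]; E=∅; C=[(λv. v) :: AP :: ((λw. 4) 5) :: PRIM2(mul)]; D=∅⟩
[4] ⟨S=[clo(λv. v, ∅) :: 2]; E=∅; C=[AP :: ((λw. 4) 5) :: PRIM2(mul)]; D=∅⟩
[5] ⟨S=∅; E={v↦2}; C=[v]; D=[(∅, ∅, [((λw. 4) 5) :: PRIM2(mul)])]⟩
[6] ⟨S=[2]; E={v↦2}; C=∅; D=[(∅, ∅, [((λw. 4) 5) :: PRIM2(mul)])]⟩
[7] ⟨S=[2]; E=∅; C=[((λw. 4) 5) :: PRIM2(mul)]; D=∅⟩
[8] ⟨S=[2]; E=∅; C=[5 :: (λw. 4) :: AP :: PRIM2(mul)]; D=∅⟩
[9] ⟨S=[5 :: 2]; E=∅; C=[(λw. 4) :: AP :: PRIM2(mul)]; D=∅⟩
[10] ⟨S=[clo(λw. 4, ∅) :: 5 :: 2]; E=∅; C=[AP :: PRIM2(mul)]; D=∅⟩
[11] ⟨S=∅; E={w↦5}; C=[4]; D=[([2], ∅, [PRIM2(mul)])]⟩
[12] ⟨S=[4]; E={w↦5}; C=∅; D=[([2], ∅, [PRIM2(mul)])]⟩
[13] ⟨S=[4 :: 2]; E=∅; C=[PRIM2(mul)]; D=∅⟩
[14] ⟨S=[8]; E=∅; C=∅; D=∅⟩
→ final value 8

Answer: 8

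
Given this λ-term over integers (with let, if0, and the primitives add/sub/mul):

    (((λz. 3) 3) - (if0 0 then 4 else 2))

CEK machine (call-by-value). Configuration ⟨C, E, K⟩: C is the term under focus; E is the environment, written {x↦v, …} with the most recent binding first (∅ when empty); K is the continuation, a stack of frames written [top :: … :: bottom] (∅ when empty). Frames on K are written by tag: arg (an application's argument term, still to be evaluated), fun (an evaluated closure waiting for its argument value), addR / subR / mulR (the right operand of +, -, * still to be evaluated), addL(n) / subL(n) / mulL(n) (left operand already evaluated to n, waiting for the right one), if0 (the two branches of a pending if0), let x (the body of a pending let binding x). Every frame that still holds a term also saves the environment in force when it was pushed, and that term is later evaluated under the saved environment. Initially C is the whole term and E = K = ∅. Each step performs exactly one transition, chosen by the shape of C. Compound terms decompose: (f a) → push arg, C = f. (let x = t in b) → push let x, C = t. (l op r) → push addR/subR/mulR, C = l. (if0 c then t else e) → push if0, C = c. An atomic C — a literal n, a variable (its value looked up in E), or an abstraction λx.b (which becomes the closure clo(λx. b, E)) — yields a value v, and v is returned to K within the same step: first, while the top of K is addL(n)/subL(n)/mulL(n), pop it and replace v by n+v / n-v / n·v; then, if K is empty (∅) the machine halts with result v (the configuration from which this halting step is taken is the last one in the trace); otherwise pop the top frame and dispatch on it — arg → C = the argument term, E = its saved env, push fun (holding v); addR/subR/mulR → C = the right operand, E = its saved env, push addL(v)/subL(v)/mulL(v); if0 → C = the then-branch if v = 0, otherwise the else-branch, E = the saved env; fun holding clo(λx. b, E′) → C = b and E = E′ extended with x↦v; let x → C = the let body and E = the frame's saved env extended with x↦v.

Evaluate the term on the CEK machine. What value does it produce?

Answer: -1

Derivation:
step 0: ⟨C=(((λz. 3) 3) - (if0 0 then 4 else 2)); E=∅; K=∅⟩
step 1: ⟨C=((λz. 3) 3); E=∅; K=[subR]⟩
step 2: ⟨C=(λz. 3); E=∅; K=[arg :: subR]⟩
step 3: ⟨C=3; E=∅; K=[fun :: subR]⟩
step 4: ⟨C=3; E={z↦3}; K=[subR]⟩
step 5: ⟨C=(if0 0 then 4 else 2); E=∅; K=[subL(3)]⟩
step 6: ⟨C=0; E=∅; K=[if0 :: subL(3)]⟩
step 7: ⟨C=4; E=∅; K=[subL(3)]⟩
→ final value -1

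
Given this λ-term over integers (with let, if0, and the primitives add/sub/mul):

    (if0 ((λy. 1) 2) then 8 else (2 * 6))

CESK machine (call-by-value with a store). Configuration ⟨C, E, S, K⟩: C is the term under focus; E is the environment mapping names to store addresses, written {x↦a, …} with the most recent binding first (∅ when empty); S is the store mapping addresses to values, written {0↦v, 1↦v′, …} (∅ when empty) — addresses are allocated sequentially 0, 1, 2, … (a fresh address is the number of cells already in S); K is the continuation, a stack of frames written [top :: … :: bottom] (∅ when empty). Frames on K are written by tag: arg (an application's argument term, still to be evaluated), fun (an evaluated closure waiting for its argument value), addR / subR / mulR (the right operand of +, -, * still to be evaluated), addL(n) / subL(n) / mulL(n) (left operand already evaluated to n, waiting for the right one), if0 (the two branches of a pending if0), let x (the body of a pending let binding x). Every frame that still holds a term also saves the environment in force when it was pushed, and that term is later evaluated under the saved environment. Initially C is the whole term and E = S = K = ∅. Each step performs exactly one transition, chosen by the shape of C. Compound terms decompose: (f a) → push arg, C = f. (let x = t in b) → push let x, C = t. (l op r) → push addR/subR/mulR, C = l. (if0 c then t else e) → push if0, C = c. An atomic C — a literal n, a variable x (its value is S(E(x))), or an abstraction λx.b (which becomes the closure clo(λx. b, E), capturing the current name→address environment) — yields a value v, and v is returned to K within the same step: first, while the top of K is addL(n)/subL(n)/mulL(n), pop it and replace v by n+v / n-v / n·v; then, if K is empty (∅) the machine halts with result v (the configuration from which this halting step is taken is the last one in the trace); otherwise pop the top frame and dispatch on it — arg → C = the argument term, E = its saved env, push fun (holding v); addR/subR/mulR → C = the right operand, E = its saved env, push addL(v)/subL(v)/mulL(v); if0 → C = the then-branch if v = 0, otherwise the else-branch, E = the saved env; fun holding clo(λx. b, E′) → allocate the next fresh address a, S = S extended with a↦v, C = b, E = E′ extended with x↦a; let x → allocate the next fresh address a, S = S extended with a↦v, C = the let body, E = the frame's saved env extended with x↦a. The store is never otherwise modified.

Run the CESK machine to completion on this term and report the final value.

Answer: 12

Derivation:
0. <C=(if0 ((λy. 1) 2) then 8 else (2 * 6)), E=∅, S=∅, K=∅>
1. <C=((λy. 1) 2), E=∅, S=∅, K=[if0]>
2. <C=(λy. 1), E=∅, S=∅, K=[arg :: if0]>
3. <C=2, E=∅, S=∅, K=[fun :: if0]>
4. <C=1, E={y↦0}, S={0↦2}, K=[if0]>
5. <C=(2 * 6), E=∅, S={0↦2}, K=∅>
6. <C=2, E=∅, S={0↦2}, K=[mulR]>
7. <C=6, E=∅, S={0↦2}, K=[mulL(2)]>
→ final value 12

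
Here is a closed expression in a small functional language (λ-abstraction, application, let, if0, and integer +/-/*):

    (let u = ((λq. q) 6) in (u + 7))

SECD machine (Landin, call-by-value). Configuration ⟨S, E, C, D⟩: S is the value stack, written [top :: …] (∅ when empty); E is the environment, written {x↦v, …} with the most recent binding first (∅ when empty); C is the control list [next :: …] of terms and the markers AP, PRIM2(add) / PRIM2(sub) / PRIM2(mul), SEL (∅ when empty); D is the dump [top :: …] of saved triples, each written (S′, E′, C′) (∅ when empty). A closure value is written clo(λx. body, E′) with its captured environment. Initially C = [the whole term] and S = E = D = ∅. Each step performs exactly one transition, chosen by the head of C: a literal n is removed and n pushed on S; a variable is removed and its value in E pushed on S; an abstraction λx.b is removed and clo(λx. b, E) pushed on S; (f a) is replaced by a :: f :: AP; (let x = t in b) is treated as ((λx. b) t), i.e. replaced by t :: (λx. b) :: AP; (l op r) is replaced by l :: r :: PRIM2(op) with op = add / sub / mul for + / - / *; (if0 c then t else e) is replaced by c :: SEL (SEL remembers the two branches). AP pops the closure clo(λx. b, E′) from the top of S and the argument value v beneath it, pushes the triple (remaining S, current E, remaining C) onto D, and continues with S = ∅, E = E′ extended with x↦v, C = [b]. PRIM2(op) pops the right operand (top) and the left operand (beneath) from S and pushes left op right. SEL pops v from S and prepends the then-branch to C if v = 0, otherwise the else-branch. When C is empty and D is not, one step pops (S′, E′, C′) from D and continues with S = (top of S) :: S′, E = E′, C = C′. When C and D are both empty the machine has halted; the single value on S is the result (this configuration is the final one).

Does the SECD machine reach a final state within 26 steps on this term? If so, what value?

0. <S=∅, E=∅, C=[(let u = ((λq. q) 6) in (u + 7))], D=∅>
1. <S=∅, E=∅, C=[((λq. q) 6) :: (λu. (u + 7)) :: AP], D=∅>
2. <S=∅, E=∅, C=[6 :: (λq. q) :: AP :: (λu. (u + 7)) :: AP], D=∅>
3. <S=[6], E=∅, C=[(λq. q) :: AP :: (λu. (u + 7)) :: AP], D=∅>
4. <S=[clo(λq. q, ∅) :: 6], E=∅, C=[AP :: (λu. (u + 7)) :: AP], D=∅>
5. <S=∅, E={q↦6}, C=[q], D=[(∅, ∅, [(λu. (u + 7)) :: AP])]>
6. <S=[6], E={q↦6}, C=∅, D=[(∅, ∅, [(λu. (u + 7)) :: AP])]>
7. <S=[6], E=∅, C=[(λu. (u + 7)) :: AP], D=∅>
8. <S=[clo(λu. (u + 7), ∅) :: 6], E=∅, C=[AP], D=∅>
9. <S=∅, E={u↦6}, C=[(u + 7)], D=[(∅, ∅, ∅)]>
10. <S=∅, E={u↦6}, C=[u :: 7 :: PRIM2(add)], D=[(∅, ∅, ∅)]>
11. <S=[6], E={u↦6}, C=[7 :: PRIM2(add)], D=[(∅, ∅, ∅)]>
12. <S=[7 :: 6], E={u↦6}, C=[PRIM2(add)], D=[(∅, ∅, ∅)]>
13. <S=[13], E={u↦6}, C=∅, D=[(∅, ∅, ∅)]>
14. <S=[13], E=∅, C=∅, D=∅>
→ final value 13

Answer: 13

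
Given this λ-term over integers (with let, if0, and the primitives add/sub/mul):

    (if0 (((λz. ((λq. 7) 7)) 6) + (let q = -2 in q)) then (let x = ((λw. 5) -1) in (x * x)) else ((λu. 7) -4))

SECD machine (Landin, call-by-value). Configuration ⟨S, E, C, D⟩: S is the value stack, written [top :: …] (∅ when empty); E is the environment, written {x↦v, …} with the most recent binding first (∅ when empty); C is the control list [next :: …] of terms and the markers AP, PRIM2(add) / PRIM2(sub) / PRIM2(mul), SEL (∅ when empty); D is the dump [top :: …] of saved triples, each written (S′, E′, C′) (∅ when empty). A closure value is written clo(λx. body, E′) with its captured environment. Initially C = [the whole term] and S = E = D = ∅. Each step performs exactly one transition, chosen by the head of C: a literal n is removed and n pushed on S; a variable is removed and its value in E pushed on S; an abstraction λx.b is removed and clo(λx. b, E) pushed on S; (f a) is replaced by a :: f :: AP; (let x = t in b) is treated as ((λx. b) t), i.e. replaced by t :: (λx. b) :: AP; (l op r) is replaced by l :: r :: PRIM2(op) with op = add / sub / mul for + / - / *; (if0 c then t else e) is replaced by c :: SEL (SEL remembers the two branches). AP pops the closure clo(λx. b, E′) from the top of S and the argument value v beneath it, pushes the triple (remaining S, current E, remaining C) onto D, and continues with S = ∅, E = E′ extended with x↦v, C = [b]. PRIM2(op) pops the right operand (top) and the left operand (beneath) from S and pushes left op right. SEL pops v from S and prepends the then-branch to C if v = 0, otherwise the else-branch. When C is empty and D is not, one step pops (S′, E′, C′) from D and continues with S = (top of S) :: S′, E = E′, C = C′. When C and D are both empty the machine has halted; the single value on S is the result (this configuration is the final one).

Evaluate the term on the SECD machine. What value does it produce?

[0] [S=∅ | E=∅ | C=[(if0 (((λz. ((λq. 7) 7)) 6) + (let q = -2 in q)) then (let x = ((λw. 5) -1) in (x * x)) else ((λu. 7) -4))] | D=∅]
[1] [S=∅ | E=∅ | C=[(((λz. ((λq. 7) 7)) 6) + (let q = -2 in q)) :: SEL] | D=∅]
[2] [S=∅ | E=∅ | C=[((λz. ((λq. 7) 7)) 6) :: (let q = -2 in q) :: PRIM2(add) :: SEL] | D=∅]
[3] [S=∅ | E=∅ | C=[6 :: (λz. ((λq. 7) 7)) :: AP :: (let q = -2 in q) :: PRIM2(add) :: SEL] | D=∅]
[4] [S=[6] | E=∅ | C=[(λz. ((λq. 7) 7)) :: AP :: (let q = -2 in q) :: PRIM2(add) :: SEL] | D=∅]
[5] [S=[clo(λz. ((λq. 7) 7), ∅) :: 6] | E=∅ | C=[AP :: (let q = -2 in q) :: PRIM2(add) :: SEL] | D=∅]
[6] [S=∅ | E={z↦6} | C=[((λq. 7) 7)] | D=[(∅, ∅, [(let q = -2 in q) :: PRIM2(add) :: SEL])]]
[7] [S=∅ | E={z↦6} | C=[7 :: (λq. 7) :: AP] | D=[(∅, ∅, [(let q = -2 in q) :: PRIM2(add) :: SEL])]]
[8] [S=[7] | E={z↦6} | C=[(λq. 7) :: AP] | D=[(∅, ∅, [(let q = -2 in q) :: PRIM2(add) :: SEL])]]
[9] [S=[clo(λq. 7, {z↦6}) :: 7] | E={z↦6} | C=[AP] | D=[(∅, ∅, [(let q = -2 in q) :: PRIM2(add) :: SEL])]]
[10] [S=∅ | E={q↦7, z↦6} | C=[7] | D=[(∅, {z↦6}, ∅) :: (∅, ∅, [(let q = -2 in q) :: PRIM2(add) :: SEL])]]
[11] [S=[7] | E={q↦7, z↦6} | C=∅ | D=[(∅, {z↦6}, ∅) :: (∅, ∅, [(let q = -2 in q) :: PRIM2(add) :: SEL])]]
[12] [S=[7] | E={z↦6} | C=∅ | D=[(∅, ∅, [(let q = -2 in q) :: PRIM2(add) :: SEL])]]
[13] [S=[7] | E=∅ | C=[(let q = -2 in q) :: PRIM2(add) :: SEL] | D=∅]
[14] [S=[7] | E=∅ | C=[-2 :: (λq. q) :: AP :: PRIM2(add) :: SEL] | D=∅]
[15] [S=[-2 :: 7] | E=∅ | C=[(λq. q) :: AP :: PRIM2(add) :: SEL] | D=∅]
[16] [S=[clo(λq. q, ∅) :: -2 :: 7] | E=∅ | C=[AP :: PRIM2(add) :: SEL] | D=∅]
[17] [S=∅ | E={q↦-2} | C=[q] | D=[([7], ∅, [PRIM2(add) :: SEL])]]
[18] [S=[-2] | E={q↦-2} | C=∅ | D=[([7], ∅, [PRIM2(add) :: SEL])]]
[19] [S=[-2 :: 7] | E=∅ | C=[PRIM2(add) :: SEL] | D=∅]
[20] [S=[5] | E=∅ | C=[SEL] | D=∅]
[21] [S=∅ | E=∅ | C=[((λu. 7) -4)] | D=∅]
[22] [S=∅ | E=∅ | C=[-4 :: (λu. 7) :: AP] | D=∅]
[23] [S=[-4] | E=∅ | C=[(λu. 7) :: AP] | D=∅]
[24] [S=[clo(λu. 7, ∅) :: -4] | E=∅ | C=[AP] | D=∅]
[25] [S=∅ | E={u↦-4} | C=[7] | D=[(∅, ∅, ∅)]]
[26] [S=[7] | E={u↦-4} | C=∅ | D=[(∅, ∅, ∅)]]
[27] [S=[7] | E=∅ | C=∅ | D=∅]
→ final value 7

Answer: 7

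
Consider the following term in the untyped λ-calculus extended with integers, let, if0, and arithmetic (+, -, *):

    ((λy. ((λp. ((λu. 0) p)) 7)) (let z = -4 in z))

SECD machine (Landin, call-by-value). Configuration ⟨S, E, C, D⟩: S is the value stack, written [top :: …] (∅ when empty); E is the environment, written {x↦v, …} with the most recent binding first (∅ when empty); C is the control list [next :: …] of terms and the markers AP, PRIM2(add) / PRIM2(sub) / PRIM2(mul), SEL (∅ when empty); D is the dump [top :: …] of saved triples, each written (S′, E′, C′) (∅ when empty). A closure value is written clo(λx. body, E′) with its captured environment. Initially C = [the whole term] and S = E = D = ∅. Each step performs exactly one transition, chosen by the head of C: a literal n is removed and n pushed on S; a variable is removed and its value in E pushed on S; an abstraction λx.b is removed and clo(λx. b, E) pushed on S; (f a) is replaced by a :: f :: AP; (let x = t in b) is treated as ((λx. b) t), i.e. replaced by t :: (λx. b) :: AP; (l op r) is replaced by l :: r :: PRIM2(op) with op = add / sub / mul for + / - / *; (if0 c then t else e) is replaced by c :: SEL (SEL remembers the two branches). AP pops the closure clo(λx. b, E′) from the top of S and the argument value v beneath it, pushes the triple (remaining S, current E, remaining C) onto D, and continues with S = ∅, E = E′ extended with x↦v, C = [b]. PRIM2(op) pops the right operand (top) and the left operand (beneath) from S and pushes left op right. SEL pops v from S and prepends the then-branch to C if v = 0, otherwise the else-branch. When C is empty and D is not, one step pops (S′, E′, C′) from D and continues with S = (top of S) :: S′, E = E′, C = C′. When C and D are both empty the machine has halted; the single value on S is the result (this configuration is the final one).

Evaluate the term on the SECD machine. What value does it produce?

Answer: 0

Execution trace:
[0] ⟨S=∅; E=∅; C=[((λy. ((λp. ((λu. 0) p)) 7)) (let z = -4 in z))]; D=∅⟩
[1] ⟨S=∅; E=∅; C=[(let z = -4 in z) :: (λy. ((λp. ((λu. 0) p)) 7)) :: AP]; D=∅⟩
[2] ⟨S=∅; E=∅; C=[-4 :: (λz. z) :: AP :: (λy. ((λp. ((λu. 0) p)) 7)) :: AP]; D=∅⟩
[3] ⟨S=[-4]; E=∅; C=[(λz. z) :: AP :: (λy. ((λp. ((λu. 0) p)) 7)) :: AP]; D=∅⟩
[4] ⟨S=[clo(λz. z, ∅) :: -4]; E=∅; C=[AP :: (λy. ((λp. ((λu. 0) p)) 7)) :: AP]; D=∅⟩
[5] ⟨S=∅; E={z↦-4}; C=[z]; D=[(∅, ∅, [(λy. ((λp. ((λu. 0) p)) 7)) :: AP])]⟩
[6] ⟨S=[-4]; E={z↦-4}; C=∅; D=[(∅, ∅, [(λy. ((λp. ((λu. 0) p)) 7)) :: AP])]⟩
[7] ⟨S=[-4]; E=∅; C=[(λy. ((λp. ((λu. 0) p)) 7)) :: AP]; D=∅⟩
[8] ⟨S=[clo(λy. ((λp. ((λu. 0) p)) 7), ∅) :: -4]; E=∅; C=[AP]; D=∅⟩
[9] ⟨S=∅; E={y↦-4}; C=[((λp. ((λu. 0) p)) 7)]; D=[(∅, ∅, ∅)]⟩
[10] ⟨S=∅; E={y↦-4}; C=[7 :: (λp. ((λu. 0) p)) :: AP]; D=[(∅, ∅, ∅)]⟩
[11] ⟨S=[7]; E={y↦-4}; C=[(λp. ((λu. 0) p)) :: AP]; D=[(∅, ∅, ∅)]⟩
[12] ⟨S=[clo(λp. ((λu. 0) p), {y↦-4}) :: 7]; E={y↦-4}; C=[AP]; D=[(∅, ∅, ∅)]⟩
[13] ⟨S=∅; E={p↦7, y↦-4}; C=[((λu. 0) p)]; D=[(∅, {y↦-4}, ∅) :: (∅, ∅, ∅)]⟩
[14] ⟨S=∅; E={p↦7, y↦-4}; C=[p :: (λu. 0) :: AP]; D=[(∅, {y↦-4}, ∅) :: (∅, ∅, ∅)]⟩
[15] ⟨S=[7]; E={p↦7, y↦-4}; C=[(λu. 0) :: AP]; D=[(∅, {y↦-4}, ∅) :: (∅, ∅, ∅)]⟩
[16] ⟨S=[clo(λu. 0, {p↦7, y↦-4}) :: 7]; E={p↦7, y↦-4}; C=[AP]; D=[(∅, {y↦-4}, ∅) :: (∅, ∅, ∅)]⟩
[17] ⟨S=∅; E={u↦7, p↦7, y↦-4}; C=[0]; D=[(∅, {p↦7, y↦-4}, ∅) :: (∅, {y↦-4}, ∅) :: (∅, ∅, ∅)]⟩
[18] ⟨S=[0]; E={u↦7, p↦7, y↦-4}; C=∅; D=[(∅, {p↦7, y↦-4}, ∅) :: (∅, {y↦-4}, ∅) :: (∅, ∅, ∅)]⟩
[19] ⟨S=[0]; E={p↦7, y↦-4}; C=∅; D=[(∅, {y↦-4}, ∅) :: (∅, ∅, ∅)]⟩
[20] ⟨S=[0]; E={y↦-4}; C=∅; D=[(∅, ∅, ∅)]⟩
[21] ⟨S=[0]; E=∅; C=∅; D=∅⟩
→ final value 0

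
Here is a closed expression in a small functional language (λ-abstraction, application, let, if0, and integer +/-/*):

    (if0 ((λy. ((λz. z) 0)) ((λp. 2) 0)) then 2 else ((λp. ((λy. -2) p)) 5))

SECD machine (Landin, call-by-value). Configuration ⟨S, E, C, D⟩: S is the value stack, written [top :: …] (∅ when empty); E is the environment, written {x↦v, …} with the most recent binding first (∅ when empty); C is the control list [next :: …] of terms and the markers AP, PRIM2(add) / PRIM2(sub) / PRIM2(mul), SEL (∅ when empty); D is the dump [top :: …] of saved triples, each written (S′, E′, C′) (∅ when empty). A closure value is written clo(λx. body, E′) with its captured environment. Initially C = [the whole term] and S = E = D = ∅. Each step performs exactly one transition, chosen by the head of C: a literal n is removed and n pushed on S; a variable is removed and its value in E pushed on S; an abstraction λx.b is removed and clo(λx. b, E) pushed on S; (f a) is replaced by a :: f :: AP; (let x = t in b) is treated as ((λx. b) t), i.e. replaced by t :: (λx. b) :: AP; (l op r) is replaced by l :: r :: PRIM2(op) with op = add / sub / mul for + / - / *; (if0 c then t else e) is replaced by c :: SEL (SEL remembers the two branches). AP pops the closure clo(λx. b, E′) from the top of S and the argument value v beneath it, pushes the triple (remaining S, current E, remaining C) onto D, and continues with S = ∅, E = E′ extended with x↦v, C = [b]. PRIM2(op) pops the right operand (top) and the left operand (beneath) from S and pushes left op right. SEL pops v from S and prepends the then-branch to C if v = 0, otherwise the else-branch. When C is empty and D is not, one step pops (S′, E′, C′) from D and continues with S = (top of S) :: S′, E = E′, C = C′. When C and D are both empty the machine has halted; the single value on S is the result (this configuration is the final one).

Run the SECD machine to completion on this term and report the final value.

0. <S=∅, E=∅, C=[(if0 ((λy. ((λz. z) 0)) ((λp. 2) 0)) then 2 else ((λp. ((λy. -2) p)) 5))], D=∅>
1. <S=∅, E=∅, C=[((λy. ((λz. z) 0)) ((λp. 2) 0)) :: SEL], D=∅>
2. <S=∅, E=∅, C=[((λp. 2) 0) :: (λy. ((λz. z) 0)) :: AP :: SEL], D=∅>
3. <S=∅, E=∅, C=[0 :: (λp. 2) :: AP :: (λy. ((λz. z) 0)) :: AP :: SEL], D=∅>
4. <S=[0], E=∅, C=[(λp. 2) :: AP :: (λy. ((λz. z) 0)) :: AP :: SEL], D=∅>
5. <S=[clo(λp. 2, ∅) :: 0], E=∅, C=[AP :: (λy. ((λz. z) 0)) :: AP :: SEL], D=∅>
6. <S=∅, E={p↦0}, C=[2], D=[(∅, ∅, [(λy. ((λz. z) 0)) :: AP :: SEL])]>
7. <S=[2], E={p↦0}, C=∅, D=[(∅, ∅, [(λy. ((λz. z) 0)) :: AP :: SEL])]>
8. <S=[2], E=∅, C=[(λy. ((λz. z) 0)) :: AP :: SEL], D=∅>
9. <S=[clo(λy. ((λz. z) 0), ∅) :: 2], E=∅, C=[AP :: SEL], D=∅>
10. <S=∅, E={y↦2}, C=[((λz. z) 0)], D=[(∅, ∅, [SEL])]>
11. <S=∅, E={y↦2}, C=[0 :: (λz. z) :: AP], D=[(∅, ∅, [SEL])]>
12. <S=[0], E={y↦2}, C=[(λz. z) :: AP], D=[(∅, ∅, [SEL])]>
13. <S=[clo(λz. z, {y↦2}) :: 0], E={y↦2}, C=[AP], D=[(∅, ∅, [SEL])]>
14. <S=∅, E={z↦0, y↦2}, C=[z], D=[(∅, {y↦2}, ∅) :: (∅, ∅, [SEL])]>
15. <S=[0], E={z↦0, y↦2}, C=∅, D=[(∅, {y↦2}, ∅) :: (∅, ∅, [SEL])]>
16. <S=[0], E={y↦2}, C=∅, D=[(∅, ∅, [SEL])]>
17. <S=[0], E=∅, C=[SEL], D=∅>
18. <S=∅, E=∅, C=[2], D=∅>
19. <S=[2], E=∅, C=∅, D=∅>
→ final value 2

Answer: 2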